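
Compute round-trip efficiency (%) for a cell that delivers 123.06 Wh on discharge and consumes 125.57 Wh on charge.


Round-trip efficiency = 123.06/125.57 * 100% = 98.00%

98.00%


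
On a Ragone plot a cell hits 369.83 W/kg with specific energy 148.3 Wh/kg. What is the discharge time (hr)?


t = E / P = 148.3 / 369.83 = 0.4010 hr

0.4010 hr


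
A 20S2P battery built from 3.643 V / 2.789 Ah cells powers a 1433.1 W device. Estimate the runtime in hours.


Step 1: E_pack = Ns * V_cell * Np * C_cell = 20 * 3.643 * 2 * 2.789 = 406.41 Wh
Step 2: t = E_pack / P = 406.41 / 1433.1 = 0.2836 hr

0.2836 hr


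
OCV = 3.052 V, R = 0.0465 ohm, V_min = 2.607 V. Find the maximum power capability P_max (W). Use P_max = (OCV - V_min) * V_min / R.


dV = OCV - V_min = 0.445 V (so I_max = dV / R)
P_max = dV * V_min / R = 0.445 * 2.607 / 0.0465 = 24.95 W

24.95 W


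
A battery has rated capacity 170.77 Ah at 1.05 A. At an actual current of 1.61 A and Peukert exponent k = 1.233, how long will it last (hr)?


t_rated = C / I_rated = 170.77 / 1.05 = 162.64 hr
(I_rated/I)^k = (0.65217)^1.233 = 0.59035
t = t_rated * (I_rated/I)^k = 162.64 * 0.59035 = 96.01 hr

96.01 hr


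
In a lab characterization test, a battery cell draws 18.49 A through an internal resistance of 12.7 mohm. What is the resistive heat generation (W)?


Convert: R = 12.7 mohm = 0.0127 ohm
Q = I^2 * R = 18.49^2 * 0.0127 = 4.342 W

4.342 W


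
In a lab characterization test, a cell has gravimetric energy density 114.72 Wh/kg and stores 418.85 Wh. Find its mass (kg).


m = E / ED = 418.85 / 114.72 = 3.651 kg

3.651 kg


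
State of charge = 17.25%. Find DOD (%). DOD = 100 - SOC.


DOD = 100 - SOC = 100 - 17.25 = 82.75%

82.75%


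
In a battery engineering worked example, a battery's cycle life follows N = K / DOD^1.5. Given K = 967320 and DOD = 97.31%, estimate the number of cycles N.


DOD^1.5 = 959.92
N = K / DOD^1.5 = 967320 / 959.92 = 1008

1008 cycles


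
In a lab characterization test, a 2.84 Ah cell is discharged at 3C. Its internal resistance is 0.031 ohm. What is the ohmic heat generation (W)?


Step 1: I = C_rate * capacity = 3 * 2.84 = 8.52 A
Step 2: Q = I^2 * R = 8.52^2 * 0.031 = 72.59 * 0.031 = 2.250 W

2.250 W


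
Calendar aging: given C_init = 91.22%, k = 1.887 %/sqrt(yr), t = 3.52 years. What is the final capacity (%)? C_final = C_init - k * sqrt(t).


Step 1: sqrt(3.52 yr) = 1.8762
Step 2: drop = 1.887 * 1.8762 = 3.5404
Step 3: C_final = 91.22 - 3.5404 = 87.68%

87.68%


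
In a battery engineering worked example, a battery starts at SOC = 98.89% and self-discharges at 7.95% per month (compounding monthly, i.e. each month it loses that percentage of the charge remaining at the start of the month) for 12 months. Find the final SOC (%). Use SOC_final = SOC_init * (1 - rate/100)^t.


Monthly retention factor = 1 - 7.95/100 = 0.9205
Over 12 months: factor^12 = 0.37007
SOC_final = 98.89 * 0.37007 = 36.60%

36.60%


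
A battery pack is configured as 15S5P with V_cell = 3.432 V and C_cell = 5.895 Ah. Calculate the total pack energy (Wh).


E = Ns * Vcell * Np * Ccell = 15 * 3.432 * 5 * 5.895 = 1517 Wh

1517 Wh


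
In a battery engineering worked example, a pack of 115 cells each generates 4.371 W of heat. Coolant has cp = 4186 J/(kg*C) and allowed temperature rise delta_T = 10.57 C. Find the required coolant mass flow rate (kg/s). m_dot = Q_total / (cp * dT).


Q_total = 115 * 4.371 = 502.67 W
m_dot = Q_total / (cp * dT) = 502.67 / (4186 * 10.57) = 0.01136 kg/s

0.01136 kg/s


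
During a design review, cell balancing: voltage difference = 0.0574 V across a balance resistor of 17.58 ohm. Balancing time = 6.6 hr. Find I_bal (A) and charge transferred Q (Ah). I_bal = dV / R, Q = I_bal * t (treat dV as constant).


First, Ohm's law: I_bal = 0.0574 V / 17.58 ohm = 0.0032651 A
Then Q = I * t = 0.0032651 A * 6.6 hr = 0.02155 Ah

I=0.0032651 A, Q=0.02155 Ah


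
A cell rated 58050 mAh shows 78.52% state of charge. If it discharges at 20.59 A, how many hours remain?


Convert: C_total = 58050 mAh = 58.05 Ah
Step 1: remaining = SOC/100 * C_total = 78.52/100 * 58.05 = 45.581 Ah
Step 2: t = remaining / I = 45.581 / 20.59 = 2.214 hr

2.214 hr


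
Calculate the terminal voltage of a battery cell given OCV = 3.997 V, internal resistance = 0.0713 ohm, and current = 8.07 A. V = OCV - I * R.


V = OCV - I*R = 3.997 - 8.07 * 0.0713 = 3.422 V

3.422 V


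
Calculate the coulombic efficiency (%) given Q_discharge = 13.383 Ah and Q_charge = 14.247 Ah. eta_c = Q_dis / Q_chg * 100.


eta_c = Q_dis / Q_chg * 100 = 13.383 / 14.247 * 100 = 93.94%

93.94%


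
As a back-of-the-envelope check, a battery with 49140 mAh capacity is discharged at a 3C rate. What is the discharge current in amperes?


Convert: capacity = 49140 mAh = 49.14 Ah
I = C_rate * capacity = 3 * 49.14 = 147.42 A

147.42 A


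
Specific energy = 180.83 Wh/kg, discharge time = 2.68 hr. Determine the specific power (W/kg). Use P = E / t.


P_specific = E / t = 180.83 / 2.68 = 67.47 W/kg

67.47 W/kg


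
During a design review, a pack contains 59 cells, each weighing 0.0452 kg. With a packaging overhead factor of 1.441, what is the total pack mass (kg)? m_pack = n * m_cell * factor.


m_pack = n * m_cell * overhead = 59 * 0.0452 * 1.441 = 3.843 kg

3.843 kg


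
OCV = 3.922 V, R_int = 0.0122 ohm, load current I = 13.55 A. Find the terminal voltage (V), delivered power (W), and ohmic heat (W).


Step 1: V_terminal = OCV - I*R = 3.922 - 13.55 * 0.0122 = 3.7567 V
Step 2: P_out = V_terminal * I = 3.7567 * 13.55 = 50.90 W
Step 3: Q = I^2 * R = 13.55^2 * 0.0122 = 2.240 W

V=3.7567 V, P=50.90 W, Q=2.240 W


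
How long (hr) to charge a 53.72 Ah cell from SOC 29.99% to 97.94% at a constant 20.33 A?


delta_Ah = 53.72 * (97.94 - 29.99) / 100 = 36.503 Ah
t = delta_Ah / I = 36.503 / 20.33 = 1.796 hr

1.796 hr


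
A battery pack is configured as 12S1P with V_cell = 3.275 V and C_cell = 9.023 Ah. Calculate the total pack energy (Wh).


E = Ns * Vcell * Np * Ccell = 12 * 3.275 * 1 * 9.023 = 354.6 Wh

354.6 Wh


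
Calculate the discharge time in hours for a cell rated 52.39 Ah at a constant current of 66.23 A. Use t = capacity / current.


t = capacity / current = 52.39 / 66.23 = 0.7910 hr

0.7910 hr


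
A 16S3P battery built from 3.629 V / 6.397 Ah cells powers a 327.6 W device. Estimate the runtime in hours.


Step 1: E_pack = Ns * V_cell * Np * C_cell = 16 * 3.629 * 3 * 6.397 = 1114.3 Wh
Step 2: t = E_pack / P = 1114.3 / 327.6 = 3.401 hr

3.401 hr


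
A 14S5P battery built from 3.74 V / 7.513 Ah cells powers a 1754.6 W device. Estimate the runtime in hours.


Step 1: E_pack = Ns * V_cell * Np * C_cell = 14 * 3.74 * 5 * 7.513 = 1966.9 Wh
Step 2: t = E_pack / P = 1966.9 / 1754.6 = 1.121 hr

1.121 hr


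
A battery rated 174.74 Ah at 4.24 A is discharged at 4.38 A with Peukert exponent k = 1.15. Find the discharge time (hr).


t_rated = C / I_rated = 174.74 / 4.24 = 41.212 hr
(I_rated/I)^k = (0.96804)^1.15 = 0.96333
t = t_rated * (I_rated/I)^k = 41.212 * 0.96333 = 39.70 hr

39.70 hr


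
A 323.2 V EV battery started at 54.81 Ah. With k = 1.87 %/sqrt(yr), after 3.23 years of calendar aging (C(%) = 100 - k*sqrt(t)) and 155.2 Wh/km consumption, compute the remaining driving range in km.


Step 1: capacity retention = 100 - 1.87 * sqrt(3.23) = 100 - 1.87 * 1.7972 = 96.639%
Step 2: C_now = 54.81 * 96.639/100 = 52.968 Ah
Step 3: E_pack = V * C_now = 323.2 * 52.968 = 17119 Wh
Step 4: range = E_pack / consumption = 17119 / 155.2 = 110.3 km

110.3 km


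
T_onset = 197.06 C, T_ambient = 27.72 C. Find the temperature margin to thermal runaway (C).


Safety margin = 197.06 C - 27.72 C = 169.34 C

169.34 C


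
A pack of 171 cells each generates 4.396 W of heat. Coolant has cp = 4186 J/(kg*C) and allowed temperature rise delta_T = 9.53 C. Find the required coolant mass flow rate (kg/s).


Step 1: Total heat Q = 171 * 4.396 W = 751.72 W
Step 2: denom = cp * dT = 4186 * 9.53 = 39893
Step 3: m_dot = 751.72 / 39893 = 0.01884 kg/s

0.01884 kg/s


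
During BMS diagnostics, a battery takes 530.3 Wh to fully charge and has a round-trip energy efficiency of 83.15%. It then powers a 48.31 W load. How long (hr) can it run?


Step 1: E_discharge = eta/100 * E_charge = 83.15/100 * 530.3 = 440.94 Wh
Step 2: t = E_discharge / P = 440.94 / 48.31 = 9.127 hr

9.127 hr


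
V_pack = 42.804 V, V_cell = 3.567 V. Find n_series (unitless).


Rearranging: n = V_pack / V_cell = 42.804 / 3.567 = 12 cells

12


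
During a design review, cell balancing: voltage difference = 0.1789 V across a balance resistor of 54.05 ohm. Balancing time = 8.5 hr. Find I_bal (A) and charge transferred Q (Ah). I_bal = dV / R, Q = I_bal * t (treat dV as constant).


I_bal = dV / R = 0.1789 / 54.05 = 0.0033099 A
Q = I_bal * t = 0.0033099 * 8.5 = 0.02813 Ah

I=0.0033099 A, Q=0.02813 Ah


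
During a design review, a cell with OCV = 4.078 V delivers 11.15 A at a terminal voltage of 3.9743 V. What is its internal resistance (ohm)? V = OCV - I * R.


R = (OCV - V) / I = (4.078 - 3.9743) / 11.15 = 0.009300 ohm

0.009300 ohm


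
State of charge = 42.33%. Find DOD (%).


Complement of SOC: DOD = 100% - 42.33% = 57.67%

57.67%


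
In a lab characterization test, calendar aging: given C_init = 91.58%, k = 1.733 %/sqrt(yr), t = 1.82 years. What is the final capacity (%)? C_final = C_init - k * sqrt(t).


sqrt(t) = sqrt(1.82) = 1.3491
C_final = 91.58 - 1.733 * 1.3491 = 89.24%

89.24%


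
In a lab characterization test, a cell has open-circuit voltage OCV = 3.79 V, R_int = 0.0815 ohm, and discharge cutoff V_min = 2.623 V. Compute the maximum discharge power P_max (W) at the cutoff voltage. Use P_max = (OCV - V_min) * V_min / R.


P_max = (OCV - V_min) * V_min / R = (3.79 - 2.623) * 2.623 / 0.0815 = 1.167 * 2.623 / 0.0815 = 37.56 W

37.56 W


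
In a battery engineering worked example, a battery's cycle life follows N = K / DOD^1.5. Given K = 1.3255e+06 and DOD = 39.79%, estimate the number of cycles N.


DOD^1.5 = 250.99
N = K / DOD^1.5 = 1.3255e+06 / 250.99 = 5281

5281 cycles


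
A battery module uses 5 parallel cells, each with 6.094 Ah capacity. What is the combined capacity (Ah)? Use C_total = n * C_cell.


C_total = 5 * 6.094 = 30.47 Ah

30.47 Ah


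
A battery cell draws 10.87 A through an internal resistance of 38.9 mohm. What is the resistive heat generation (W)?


Convert: R = 38.9 mohm = 0.0389 ohm
Q = I^2 * R = 10.87^2 * 0.0389 = 4.596 W

4.596 W


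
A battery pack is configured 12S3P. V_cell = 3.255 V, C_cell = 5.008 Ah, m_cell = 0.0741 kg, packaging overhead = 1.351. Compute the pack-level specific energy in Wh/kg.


Step 1: V_pack = 12 * 3.255 = 39.06 V
Step 2: C_pack = 3 * 5.008 = 15.024 Ah
Step 3: E_pack = V_pack * C_pack = 39.06 * 15.024 = 586.84 Wh
Step 4: m_pack = 12 * 3 * 0.0741 * 1.351 = 3.6039 kg
Step 5: ED = E_pack / m_pack = 586.84 / 3.6039 = 162.8 Wh/kg

162.8 Wh/kg


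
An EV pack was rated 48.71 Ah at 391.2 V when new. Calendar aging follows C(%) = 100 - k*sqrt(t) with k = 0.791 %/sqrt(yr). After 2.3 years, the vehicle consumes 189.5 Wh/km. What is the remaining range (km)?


Step 1: capacity retention = 100 - 0.791 * sqrt(2.3) = 100 - 0.791 * 1.5166 = 98.8%
Step 2: C_now = 48.71 * 98.8/100 = 48.125 Ah
Step 3: E_pack = V * C_now = 391.2 * 48.125 = 18827 Wh
Step 4: range = E_pack / consumption = 18827 / 189.5 = 99.35 km

99.35 km


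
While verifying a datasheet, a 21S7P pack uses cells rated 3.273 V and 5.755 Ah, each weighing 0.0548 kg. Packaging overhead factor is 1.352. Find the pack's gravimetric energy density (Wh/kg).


Step 1: V_pack = 21 * 3.273 = 68.733 V
Step 2: C_pack = 7 * 5.755 = 40.285 Ah
Step 3: E_pack = V_pack * C_pack = 68.733 * 40.285 = 2768.9 Wh
Step 4: m_pack = 21 * 7 * 0.0548 * 1.352 = 10.891 kg
Step 5: ED = E_pack / m_pack = 2768.9 / 10.891 = 254.2 Wh/kg

254.2 Wh/kg


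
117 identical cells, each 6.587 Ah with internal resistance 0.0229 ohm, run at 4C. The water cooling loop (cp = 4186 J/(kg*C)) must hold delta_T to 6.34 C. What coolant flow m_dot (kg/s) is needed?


Step 1: I = 4 * 6.587 = 26.348 A
Step 2: Q_cell = I^2 * R = 26.348^2 * 0.0229 = 15.898 W
Step 3: Q_total = 117 * 15.898 = 1860.1 W
Step 4: m_dot = Q_total / (cp * dT) = 1860.1 / (4186 * 6.34) = 0.07009 kg/s

0.07009 kg/s


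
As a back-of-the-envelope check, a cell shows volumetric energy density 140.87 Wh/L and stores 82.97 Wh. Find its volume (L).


V = E / ED = 82.97 / 140.87 = 0.5890 L

0.5890 L


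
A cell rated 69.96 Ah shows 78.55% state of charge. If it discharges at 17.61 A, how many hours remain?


Step 1: remaining = SOC/100 * C_total = 78.55/100 * 69.96 = 54.954 Ah
Step 2: t = remaining / I = 54.954 / 17.61 = 3.121 hr

3.121 hr


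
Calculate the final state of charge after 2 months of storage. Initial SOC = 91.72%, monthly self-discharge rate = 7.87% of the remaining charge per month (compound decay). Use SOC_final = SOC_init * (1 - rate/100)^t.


decay = (1 - 7.87/100)^2 = 0.84879
SOC_final = 91.72 * 0.84879 = 77.85%

77.85%


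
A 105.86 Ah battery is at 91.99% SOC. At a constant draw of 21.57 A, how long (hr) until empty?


Step 1: remaining = SOC/100 * C_total = 91.99/100 * 105.86 = 97.381 Ah
Step 2: t = remaining / I = 97.381 / 21.57 = 4.515 hr

4.515 hr


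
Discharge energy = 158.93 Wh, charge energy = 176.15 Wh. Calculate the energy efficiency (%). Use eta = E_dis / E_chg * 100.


eta_e = E_dis / E_chg * 100 = 158.93 / 176.15 * 100 = 90.22%

90.22%


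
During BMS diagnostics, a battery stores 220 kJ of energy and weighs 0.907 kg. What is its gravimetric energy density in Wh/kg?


Convert: E = 220 kJ = 61.111 Wh
ED = E / m = 61.111 / 0.907 = 67.38 Wh/kg

67.38 Wh/kg


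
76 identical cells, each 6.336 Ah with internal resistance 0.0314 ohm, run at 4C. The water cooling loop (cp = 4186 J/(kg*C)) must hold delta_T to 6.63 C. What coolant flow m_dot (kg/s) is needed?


Step 1: I = 4 * 6.336 = 25.344 A
Step 2: Q_cell = I^2 * R = 25.344^2 * 0.0314 = 20.169 W
Step 3: Q_total = 76 * 20.169 = 1532.8 W
Step 4: m_dot = Q_total / (cp * dT) = 1532.8 / (4186 * 6.63) = 0.05523 kg/s

0.05523 kg/s


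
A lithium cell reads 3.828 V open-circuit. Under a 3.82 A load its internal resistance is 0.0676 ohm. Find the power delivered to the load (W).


Step 1: V_terminal = OCV - I*R = 3.828 - 3.82 * 0.0676 = 3.5698 V
Step 2: P_out = V_terminal * I = 3.5698 * 3.82 = 13.64 W

13.64 W


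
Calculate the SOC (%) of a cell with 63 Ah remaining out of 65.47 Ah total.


SOC = (remaining / total) * 100 = (63 / 65.47) * 100 = 96.23%

96.23%


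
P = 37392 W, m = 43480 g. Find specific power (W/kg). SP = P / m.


Convert: m = 43480 g = 43.48 kg
SP = P / m = 37392 / 43.48 = 860.0 W/kg

860.0 W/kg


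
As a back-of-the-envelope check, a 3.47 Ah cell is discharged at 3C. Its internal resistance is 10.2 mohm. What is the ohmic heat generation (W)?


Convert: R = 10.2 mohm = 0.0102 ohm
Step 1: I = C_rate * capacity = 3 * 3.47 = 10.41 A
Step 2: Q = I^2 * R = 10.41^2 * 0.0102 = 108.37 * 0.0102 = 1.105 W

1.105 W


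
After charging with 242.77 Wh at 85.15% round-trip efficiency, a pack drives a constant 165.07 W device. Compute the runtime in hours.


Step 1: E_discharge = eta/100 * E_charge = 85.15/100 * 242.77 = 206.72 Wh
Step 2: t = E_discharge / P = 206.72 / 165.07 = 1.252 hr

1.252 hr


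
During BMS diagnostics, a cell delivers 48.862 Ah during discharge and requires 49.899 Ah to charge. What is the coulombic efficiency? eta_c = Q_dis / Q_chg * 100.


eta_c = Q_dis / Q_chg * 100 = 48.862 / 49.899 * 100 = 97.92%

97.92%


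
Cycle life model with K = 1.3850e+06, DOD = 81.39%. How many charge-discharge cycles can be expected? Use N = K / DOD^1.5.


Step 1: DOD^1.5 = 81.39^1.5 = 734.27
Step 2: N = 1.3850e+06 / 734.27 = 1886 cycles

1886 cycles


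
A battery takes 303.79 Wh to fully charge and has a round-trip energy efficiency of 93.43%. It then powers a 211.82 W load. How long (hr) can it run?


Step 1: E_discharge = eta/100 * E_charge = 93.43/100 * 303.79 = 283.83 Wh
Step 2: t = E_discharge / P = 283.83 / 211.82 = 1.340 hr

1.340 hr


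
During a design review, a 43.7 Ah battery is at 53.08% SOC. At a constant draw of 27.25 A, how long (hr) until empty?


Step 1: remaining = SOC/100 * C_total = 53.08/100 * 43.7 = 23.196 Ah
Step 2: t = remaining / I = 23.196 / 27.25 = 0.8512 hr

0.8512 hr


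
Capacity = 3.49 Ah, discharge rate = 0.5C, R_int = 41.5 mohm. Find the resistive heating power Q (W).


Convert: R = 41.5 mohm = 0.0415 ohm
Step 1: I = C_rate * capacity = 0.5 * 3.49 = 1.745 A
Step 2: Q = I^2 * R = 1.745^2 * 0.0415 = 3.045 * 0.0415 = 0.1264 W

0.1264 W


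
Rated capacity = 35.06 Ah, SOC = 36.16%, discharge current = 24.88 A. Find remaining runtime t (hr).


Step 1: remaining = SOC/100 * C_total = 36.16/100 * 35.06 = 12.678 Ah
Step 2: t = remaining / I = 12.678 / 24.88 = 0.5096 hr

0.5096 hr


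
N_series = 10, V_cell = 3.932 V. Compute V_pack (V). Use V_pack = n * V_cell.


Series voltages add: 10 * 3.932 V = 39.32 V

39.32 V


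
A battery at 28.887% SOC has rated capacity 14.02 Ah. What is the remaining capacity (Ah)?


remaining = SOC / 100 * total = 28.887 / 100 * 14.02 = 4.050 Ah

4.050 Ah


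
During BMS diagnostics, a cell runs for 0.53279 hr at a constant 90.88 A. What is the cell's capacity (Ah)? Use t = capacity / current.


C = I * t = 90.88 * 0.53279 = 48.42 Ah

48.42 Ah


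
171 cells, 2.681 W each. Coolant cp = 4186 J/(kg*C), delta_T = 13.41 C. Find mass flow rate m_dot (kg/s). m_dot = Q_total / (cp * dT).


Step 1: Total heat Q = 171 * 2.681 W = 458.45 W
Step 2: denom = cp * dT = 4186 * 13.41 = 56134
Step 3: m_dot = 458.45 / 56134 = 0.008167 kg/s

0.008167 kg/s


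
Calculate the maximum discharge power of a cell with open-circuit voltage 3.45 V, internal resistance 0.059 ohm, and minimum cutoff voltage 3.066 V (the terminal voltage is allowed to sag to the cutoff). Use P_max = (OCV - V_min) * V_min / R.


P_max = (OCV - V_min) * V_min / R = (3.45 - 3.066) * 3.066 / 0.059 = 0.384 * 3.066 / 0.059 = 19.95 W

19.95 W


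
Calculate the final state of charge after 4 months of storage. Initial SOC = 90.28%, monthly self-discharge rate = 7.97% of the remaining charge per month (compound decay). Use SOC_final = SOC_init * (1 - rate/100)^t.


Monthly retention factor = 1 - 7.97/100 = 0.9203
Over 4 months: factor^4 = 0.71733
SOC_final = 90.28 * 0.71733 = 64.76%

64.76%


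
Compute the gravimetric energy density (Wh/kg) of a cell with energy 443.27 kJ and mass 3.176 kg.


Convert: E = 443.27 kJ = 123.13 Wh
ED = E / m = 123.13 / 3.176 = 38.77 Wh/kg

38.77 Wh/kg


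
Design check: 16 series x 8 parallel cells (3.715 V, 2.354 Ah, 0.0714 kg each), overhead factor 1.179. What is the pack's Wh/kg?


Step 1: V_pack = 16 * 3.715 = 59.44 V
Step 2: C_pack = 8 * 2.354 = 18.832 Ah
Step 3: E_pack = V_pack * C_pack = 59.44 * 18.832 = 1119.4 Wh
Step 4: m_pack = 16 * 8 * 0.0714 * 1.179 = 10.775 kg
Step 5: ED = E_pack / m_pack = 1119.4 / 10.775 = 103.9 Wh/kg

103.9 Wh/kg


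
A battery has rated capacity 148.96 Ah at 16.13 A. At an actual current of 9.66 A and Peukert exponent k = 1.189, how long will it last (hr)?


Step 1: t_rated = C / I_rated = 148.96 / 16.13 = 9.235 hr
Step 2: ratio = 16.13 / 9.66 = 1.6698
Step 3: ratio^k = 1.6698^1.189 = 1.8397
Step 4: t = t_rated * ratio^k = 9.235 * 1.8397 = 16.99 hr

16.99 hr


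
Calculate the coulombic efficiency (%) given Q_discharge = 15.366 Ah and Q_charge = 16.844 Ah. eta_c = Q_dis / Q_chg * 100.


Coulombic efficiency = 15.366/16.844 * 100% = 91.23%

91.23%


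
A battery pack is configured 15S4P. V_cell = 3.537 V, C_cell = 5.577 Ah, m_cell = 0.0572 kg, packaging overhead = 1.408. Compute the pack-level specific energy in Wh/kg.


Step 1: V_pack = 15 * 3.537 = 53.055 V
Step 2: C_pack = 4 * 5.577 = 22.308 Ah
Step 3: E_pack = V_pack * C_pack = 53.055 * 22.308 = 1183.6 Wh
Step 4: m_pack = 15 * 4 * 0.0572 * 1.408 = 4.8323 kg
Step 5: ED = E_pack / m_pack = 1183.6 / 4.8323 = 244.9 Wh/kg

244.9 Wh/kg


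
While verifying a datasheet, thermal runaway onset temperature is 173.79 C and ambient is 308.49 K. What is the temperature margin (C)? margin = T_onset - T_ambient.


Convert: T_ambient = 308.49 K = 35.34 C
margin = 173.79 - 35.34 = 138.45 C

138.45 C


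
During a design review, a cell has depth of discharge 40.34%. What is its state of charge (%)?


SOC = 100 - DOD = 100 - 40.34 = 59.66%

59.66%


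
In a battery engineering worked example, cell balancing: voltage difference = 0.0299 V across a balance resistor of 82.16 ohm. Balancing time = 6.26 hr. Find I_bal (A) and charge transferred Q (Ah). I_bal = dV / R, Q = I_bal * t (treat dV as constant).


First, Ohm's law: I_bal = 0.0299 V / 82.16 ohm = 3.6392e-04 A
Then Q = I * t = 3.6392e-04 A * 6.26 hr = 0.002278 Ah

I=3.6392e-04 A, Q=0.002278 Ah


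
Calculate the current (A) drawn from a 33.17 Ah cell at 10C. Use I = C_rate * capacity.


I = C_rate * capacity = 10 * 33.17 = 331.7 A

331.7 A


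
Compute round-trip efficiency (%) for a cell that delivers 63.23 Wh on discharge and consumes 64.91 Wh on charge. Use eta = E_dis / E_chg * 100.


eta_e = E_dis / E_chg * 100 = 63.23 / 64.91 * 100 = 97.41%

97.41%


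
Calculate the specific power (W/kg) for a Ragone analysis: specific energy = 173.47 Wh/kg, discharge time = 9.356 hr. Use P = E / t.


Specific power = 173.47 Wh/kg / 9.356 hr = 18.54 W/kg

18.54 W/kg


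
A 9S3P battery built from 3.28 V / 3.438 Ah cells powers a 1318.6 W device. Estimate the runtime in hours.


Step 1: E_pack = Ns * V_cell * Np * C_cell = 9 * 3.28 * 3 * 3.438 = 304.47 Wh
Step 2: t = E_pack / P = 304.47 / 1318.6 = 0.2309 hr

0.2309 hr


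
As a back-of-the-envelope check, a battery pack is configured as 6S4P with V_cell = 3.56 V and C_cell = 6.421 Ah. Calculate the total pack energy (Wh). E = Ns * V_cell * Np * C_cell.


V_pack = 6 * 3.56 = 21.36 V
C_pack = 4 * 6.421 = 25.684 Ah
E = V_pack * C_pack = 21.36 * 25.684 = 548.6 Wh

548.6 Wh


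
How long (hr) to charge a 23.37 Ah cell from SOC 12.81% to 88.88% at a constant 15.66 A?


Step 1: dSOC = 88.88% - 12.81% = 76.07%
Step 2: delta_Ah = 23.37 * 76.07 / 100 = 17.778 Ah
Step 3: t = 17.778 / 15.66 = 1.135 hr

1.135 hr


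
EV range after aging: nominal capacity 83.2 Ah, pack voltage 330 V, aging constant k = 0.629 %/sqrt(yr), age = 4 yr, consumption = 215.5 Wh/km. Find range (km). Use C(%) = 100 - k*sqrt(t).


Step 1: capacity retention = 100 - 0.629 * sqrt(4) = 100 - 0.629 * 2 = 98.742%
Step 2: C_now = 83.2 * 98.742/100 = 82.153 Ah
Step 3: E_pack = V * C_now = 330 * 82.153 = 27110 Wh
Step 4: range = E_pack / consumption = 27110 / 215.5 = 125.8 km

125.8 km


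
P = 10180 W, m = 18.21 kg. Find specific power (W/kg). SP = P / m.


Specific power = 10180 W / 18.21 kg = 559.0 W/kg

559.0 W/kg


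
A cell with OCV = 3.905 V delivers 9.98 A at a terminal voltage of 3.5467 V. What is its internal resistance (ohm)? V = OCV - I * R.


R = (OCV - V) / I = (3.905 - 3.5467) / 9.98 = 0.03590 ohm

0.03590 ohm


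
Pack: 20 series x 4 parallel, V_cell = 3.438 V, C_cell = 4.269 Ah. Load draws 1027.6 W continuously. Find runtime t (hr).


Step 1: E_pack = Ns * V_cell * Np * C_cell = 20 * 3.438 * 4 * 4.269 = 1174.1 Wh
Step 2: t = E_pack / P = 1174.1 / 1027.6 = 1.143 hr

1.143 hr


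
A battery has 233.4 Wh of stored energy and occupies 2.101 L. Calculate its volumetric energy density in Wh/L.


ED = E / V = 233.4 / 2.101 = 111.1 Wh/L

111.1 Wh/L


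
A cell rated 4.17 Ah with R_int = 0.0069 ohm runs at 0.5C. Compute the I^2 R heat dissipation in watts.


Step 1: I = C_rate * capacity = 0.5 * 4.17 = 2.085 A
Step 2: Q = I^2 * R = 2.085^2 * 0.0069 = 4.3472 * 0.0069 = 0.03000 W

0.03000 W


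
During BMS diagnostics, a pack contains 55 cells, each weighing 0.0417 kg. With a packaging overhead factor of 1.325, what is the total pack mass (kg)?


m_pack = n * m_cell * overhead = 55 * 0.0417 * 1.325 = 3.039 kg

3.039 kg


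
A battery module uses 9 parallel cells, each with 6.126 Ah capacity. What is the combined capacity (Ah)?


Parallel capacities add: 9 * 6.126 Ah = 55.134 Ah

55.134 Ah


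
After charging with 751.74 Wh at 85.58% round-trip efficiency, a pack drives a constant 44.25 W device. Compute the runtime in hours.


Step 1: E_discharge = eta/100 * E_charge = 85.58/100 * 751.74 = 643.34 Wh
Step 2: t = E_discharge / P = 643.34 / 44.25 = 14.54 hr

14.54 hr


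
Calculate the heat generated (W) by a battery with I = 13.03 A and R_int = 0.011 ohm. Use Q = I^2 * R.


I^2 = 169.78
Q = 169.78 * 0.011 = 1.868 W

1.868 W


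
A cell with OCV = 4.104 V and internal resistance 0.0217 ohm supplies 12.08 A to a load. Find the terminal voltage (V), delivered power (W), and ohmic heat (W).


Step 1: V_terminal = OCV - I*R = 4.104 - 12.08 * 0.0217 = 3.8419 V
Step 2: P_out = V_terminal * I = 3.8419 * 12.08 = 46.41 W
Step 3: Q = I^2 * R = 12.08^2 * 0.0217 = 3.167 W

V=3.8419 V, P=46.41 W, Q=3.167 W


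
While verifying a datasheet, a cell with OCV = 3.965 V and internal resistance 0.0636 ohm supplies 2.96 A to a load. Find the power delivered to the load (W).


Step 1: V_terminal = OCV - I*R = 3.965 - 2.96 * 0.0636 = 3.7767 V
Step 2: P_out = V_terminal * I = 3.7767 * 2.96 = 11.18 W

11.18 W


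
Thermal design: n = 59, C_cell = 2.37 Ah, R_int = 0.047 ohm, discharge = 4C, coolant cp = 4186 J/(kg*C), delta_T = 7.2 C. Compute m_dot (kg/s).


Step 1: I = 4 * 2.37 = 9.48 A
Step 2: Q_cell = I^2 * R = 9.48^2 * 0.047 = 4.2239 W
Step 3: Q_total = 59 * 4.2239 = 249.21 W
Step 4: m_dot = Q_total / (cp * dT) = 249.21 / (4186 * 7.2) = 0.008269 kg/s

0.008269 kg/s


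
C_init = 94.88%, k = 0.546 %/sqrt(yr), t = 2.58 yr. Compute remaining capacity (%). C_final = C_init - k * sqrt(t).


sqrt(t) = sqrt(2.58) = 1.6062
C_final = 94.88 - 0.546 * 1.6062 = 94.00%

94.00%


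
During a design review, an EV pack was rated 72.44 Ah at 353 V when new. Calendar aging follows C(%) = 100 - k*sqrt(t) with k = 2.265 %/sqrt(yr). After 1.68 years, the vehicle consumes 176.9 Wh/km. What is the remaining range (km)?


Step 1: capacity retention = 100 - 2.265 * sqrt(1.68) = 100 - 2.265 * 1.2961 = 97.064%
Step 2: C_now = 72.44 * 97.064/100 = 70.313 Ah
Step 3: E_pack = V * C_now = 353 * 70.313 = 24820 Wh
Step 4: range = E_pack / consumption = 24820 / 176.9 = 140.3 km

140.3 km


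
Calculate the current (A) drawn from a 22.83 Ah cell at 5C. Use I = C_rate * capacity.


At 5C: I = 5 * 22.83 Ah = 114.15 A

114.15 A


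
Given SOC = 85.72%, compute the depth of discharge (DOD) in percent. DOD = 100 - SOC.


DOD = 100 - SOC = 100 - 85.72 = 14.28%

14.28%


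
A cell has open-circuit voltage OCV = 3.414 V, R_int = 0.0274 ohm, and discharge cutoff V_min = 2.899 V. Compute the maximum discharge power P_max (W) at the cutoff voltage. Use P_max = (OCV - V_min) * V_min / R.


dV = OCV - V_min = 0.515 V (so I_max = dV / R)
P_max = dV * V_min / R = 0.515 * 2.899 / 0.0274 = 54.49 W

54.49 W


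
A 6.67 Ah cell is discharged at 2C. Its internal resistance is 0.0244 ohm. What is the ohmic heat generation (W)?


Step 1: I = C_rate * capacity = 2 * 6.67 = 13.34 A
Step 2: Q = I^2 * R = 13.34^2 * 0.0244 = 177.96 * 0.0244 = 4.342 W

4.342 W


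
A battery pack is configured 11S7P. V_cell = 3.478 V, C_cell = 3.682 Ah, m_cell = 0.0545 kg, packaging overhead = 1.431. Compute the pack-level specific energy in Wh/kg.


Step 1: V_pack = 11 * 3.478 = 38.258 V
Step 2: C_pack = 7 * 3.682 = 25.774 Ah
Step 3: E_pack = V_pack * C_pack = 38.258 * 25.774 = 986.06 Wh
Step 4: m_pack = 11 * 7 * 0.0545 * 1.431 = 6.0052 kg
Step 5: ED = E_pack / m_pack = 986.06 / 6.0052 = 164.2 Wh/kg

164.2 Wh/kg


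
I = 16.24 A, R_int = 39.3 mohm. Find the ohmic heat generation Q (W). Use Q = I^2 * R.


Convert: R = 39.3 mohm = 0.0393 ohm
I^2 = 263.74
Q = 263.74 * 0.0393 = 10.36 W

10.36 W


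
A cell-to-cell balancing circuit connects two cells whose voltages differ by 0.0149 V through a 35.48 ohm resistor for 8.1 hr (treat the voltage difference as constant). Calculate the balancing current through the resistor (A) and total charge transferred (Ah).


First, Ohm's law: I_bal = 0.0149 V / 35.48 ohm = 4.1995e-04 A
Then Q = I * t = 4.1995e-04 A * 8.1 hr = 0.003402 Ah

I=4.1995e-04 A, Q=0.003402 Ah


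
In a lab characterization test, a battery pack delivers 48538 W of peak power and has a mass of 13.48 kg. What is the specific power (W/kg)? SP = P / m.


Specific power = 48538 W / 13.48 kg = 3601 W/kg

3601 W/kg


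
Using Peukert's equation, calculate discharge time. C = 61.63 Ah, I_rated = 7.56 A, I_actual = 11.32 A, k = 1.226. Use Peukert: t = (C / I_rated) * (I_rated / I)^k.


Step 1: t_rated = C / I_rated = 61.63 / 7.56 = 8.1521 hr
Step 2: ratio = 7.56 / 11.32 = 0.66784
Step 3: ratio^k = 0.66784^1.226 = 0.6096
Step 4: t = t_rated * ratio^k = 8.1521 * 0.6096 = 4.970 hr

4.970 hr


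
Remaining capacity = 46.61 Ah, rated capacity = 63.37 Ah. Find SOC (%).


SOC = (remaining / total) * 100 = (46.61 / 63.37) * 100 = 73.55%

73.55%


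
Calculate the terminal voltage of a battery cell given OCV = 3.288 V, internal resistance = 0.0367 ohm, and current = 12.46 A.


V = OCV - I*R = 3.288 - 12.46 * 0.0367 = 2.831 V

2.831 V


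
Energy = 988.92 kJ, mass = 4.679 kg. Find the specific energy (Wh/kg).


Convert: E = 988.92 kJ = 274.7 Wh
ED = E / m = 274.7 / 4.679 = 58.71 Wh/kg

58.71 Wh/kg


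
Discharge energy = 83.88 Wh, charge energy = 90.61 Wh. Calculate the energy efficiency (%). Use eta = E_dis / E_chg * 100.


Round-trip efficiency = 83.88/90.61 * 100% = 92.57%

92.57%


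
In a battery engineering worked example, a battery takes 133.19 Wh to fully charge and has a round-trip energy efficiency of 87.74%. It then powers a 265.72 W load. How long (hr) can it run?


Step 1: E_discharge = eta/100 * E_charge = 87.74/100 * 133.19 = 116.86 Wh
Step 2: t = E_discharge / P = 116.86 / 265.72 = 0.4398 hr

0.4398 hr


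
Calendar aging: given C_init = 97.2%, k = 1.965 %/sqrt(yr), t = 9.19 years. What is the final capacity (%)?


Step 1: sqrt(9.19 yr) = 3.0315
Step 2: drop = 1.965 * 3.0315 = 5.9569
Step 3: C_final = 97.2 - 5.9569 = 91.24%

91.24%


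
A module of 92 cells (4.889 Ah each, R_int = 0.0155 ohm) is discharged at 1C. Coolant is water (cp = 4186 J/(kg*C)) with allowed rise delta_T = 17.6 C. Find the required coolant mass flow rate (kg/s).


Step 1: I = 1 * 4.889 = 4.889 A
Step 2: Q_cell = I^2 * R = 4.889^2 * 0.0155 = 0.37049 W
Step 3: Q_total = 92 * 0.37049 = 34.085 W
Step 4: m_dot = Q_total / (cp * dT) = 34.085 / (4186 * 17.6) = 4.626e-04 kg/s

4.626e-04 kg/s


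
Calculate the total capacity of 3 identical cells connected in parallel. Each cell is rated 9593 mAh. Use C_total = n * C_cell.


Convert: C_cell = 9593 mAh = 9.593 Ah
C_total = 3 * 9.593 = 28.779 Ah

28.779 Ah


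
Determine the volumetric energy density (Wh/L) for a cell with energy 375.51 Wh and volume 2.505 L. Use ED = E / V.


Volumetric ED = 375.51 Wh / 2.505 L = 149.9 Wh/L

149.9 Wh/L


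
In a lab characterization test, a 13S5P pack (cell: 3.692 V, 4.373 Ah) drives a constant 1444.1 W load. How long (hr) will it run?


Step 1: E_pack = Ns * V_cell * Np * C_cell = 13 * 3.692 * 5 * 4.373 = 1049.4 Wh
Step 2: t = E_pack / P = 1049.4 / 1444.1 = 0.7267 hr

0.7267 hr


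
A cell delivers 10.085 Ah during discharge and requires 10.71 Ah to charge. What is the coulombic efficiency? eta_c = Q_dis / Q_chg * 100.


eta_c = Q_dis / Q_chg * 100 = 10.085 / 10.71 * 100 = 94.16%

94.16%


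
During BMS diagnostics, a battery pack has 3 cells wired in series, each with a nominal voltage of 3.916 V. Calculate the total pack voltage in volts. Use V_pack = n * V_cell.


V_pack = n * V_cell = 3 * 3.916 = 11.748 V

11.748 V


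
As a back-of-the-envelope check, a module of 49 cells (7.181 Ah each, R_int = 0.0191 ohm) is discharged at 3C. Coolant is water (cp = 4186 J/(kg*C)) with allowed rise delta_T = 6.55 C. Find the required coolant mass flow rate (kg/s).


Step 1: I = 3 * 7.181 = 21.543 A
Step 2: Q_cell = I^2 * R = 21.543^2 * 0.0191 = 8.8643 W
Step 3: Q_total = 49 * 8.8643 = 434.35 W
Step 4: m_dot = Q_total / (cp * dT) = 434.35 / (4186 * 6.55) = 0.01584 kg/s

0.01584 kg/s


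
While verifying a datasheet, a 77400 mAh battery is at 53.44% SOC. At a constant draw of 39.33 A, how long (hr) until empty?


Convert: C_total = 77400 mAh = 77.4 Ah
Step 1: remaining = SOC/100 * C_total = 53.44/100 * 77.4 = 41.363 Ah
Step 2: t = remaining / I = 41.363 / 39.33 = 1.052 hr

1.052 hr


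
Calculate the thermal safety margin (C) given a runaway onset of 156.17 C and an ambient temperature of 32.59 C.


Safety margin = 156.17 C - 32.59 C = 123.58 C

123.58 C


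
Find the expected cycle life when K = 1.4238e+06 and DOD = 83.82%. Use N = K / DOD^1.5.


Step 1: DOD^1.5 = 83.82^1.5 = 767.4
Step 2: N = 1.4238e+06 / 767.4 = 1855 cycles

1855 cycles


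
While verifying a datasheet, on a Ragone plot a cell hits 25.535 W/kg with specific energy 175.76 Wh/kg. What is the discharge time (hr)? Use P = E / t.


t = E / P = 175.76 / 25.535 = 6.883 hr

6.883 hr


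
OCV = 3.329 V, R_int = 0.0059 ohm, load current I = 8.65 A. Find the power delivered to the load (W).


Step 1: V_terminal = OCV - I*R = 3.329 - 8.65 * 0.0059 = 3.278 V
Step 2: P_out = V_terminal * I = 3.278 * 8.65 = 28.35 W

28.35 W


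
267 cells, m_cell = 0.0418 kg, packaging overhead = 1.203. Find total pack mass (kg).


m_pack = n * m_cell * overhead = 267 * 0.0418 * 1.203 = 13.43 kg

13.43 kg


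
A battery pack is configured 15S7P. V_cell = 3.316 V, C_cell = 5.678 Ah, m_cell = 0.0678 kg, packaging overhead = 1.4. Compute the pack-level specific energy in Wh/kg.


Step 1: V_pack = 15 * 3.316 = 49.74 V
Step 2: C_pack = 7 * 5.678 = 39.746 Ah
Step 3: E_pack = V_pack * C_pack = 49.74 * 39.746 = 1977 Wh
Step 4: m_pack = 15 * 7 * 0.0678 * 1.4 = 9.9666 kg
Step 5: ED = E_pack / m_pack = 1977 / 9.9666 = 198.4 Wh/kg

198.4 Wh/kg


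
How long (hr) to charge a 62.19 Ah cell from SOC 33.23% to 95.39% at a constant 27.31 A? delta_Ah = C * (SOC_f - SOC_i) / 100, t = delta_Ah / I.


delta_Ah = 62.19 * (95.39 - 33.23) / 100 = 38.657 Ah
t = delta_Ah / I = 38.657 / 27.31 = 1.415 hr

1.415 hr


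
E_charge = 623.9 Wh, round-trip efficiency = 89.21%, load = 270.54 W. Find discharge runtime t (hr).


Step 1: E_discharge = eta/100 * E_charge = 89.21/100 * 623.9 = 556.58 Wh
Step 2: t = E_discharge / P = 556.58 / 270.54 = 2.057 hr

2.057 hr


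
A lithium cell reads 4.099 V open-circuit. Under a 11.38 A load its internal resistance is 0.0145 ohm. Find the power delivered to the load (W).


Step 1: V_terminal = OCV - I*R = 4.099 - 11.38 * 0.0145 = 3.934 V
Step 2: P_out = V_terminal * I = 3.934 * 11.38 = 44.77 W

44.77 W


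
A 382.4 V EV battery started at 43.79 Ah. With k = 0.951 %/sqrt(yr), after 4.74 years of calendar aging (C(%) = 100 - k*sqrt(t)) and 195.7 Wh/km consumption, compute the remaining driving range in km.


Step 1: capacity retention = 100 - 0.951 * sqrt(4.74) = 100 - 0.951 * 2.1772 = 97.929%
Step 2: C_now = 43.79 * 97.929/100 = 42.883 Ah
Step 3: E_pack = V * C_now = 382.4 * 42.883 = 16398 Wh
Step 4: range = E_pack / consumption = 16398 / 195.7 = 83.79 km

83.79 km


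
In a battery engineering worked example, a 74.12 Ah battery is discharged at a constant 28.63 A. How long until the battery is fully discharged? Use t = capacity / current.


Runtime = 74.12 Ah / 28.63 A = 2.589 hr

2.589 hr


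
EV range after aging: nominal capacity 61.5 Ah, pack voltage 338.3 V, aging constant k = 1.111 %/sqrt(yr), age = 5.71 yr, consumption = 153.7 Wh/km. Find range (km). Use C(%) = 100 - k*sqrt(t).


Step 1: capacity retention = 100 - 1.111 * sqrt(5.71) = 100 - 1.111 * 2.3896 = 97.345%
Step 2: C_now = 61.5 * 97.345/100 = 59.867 Ah
Step 3: E_pack = V * C_now = 338.3 * 59.867 = 20253 Wh
Step 4: range = E_pack / consumption = 20253 / 153.7 = 131.8 km

131.8 km


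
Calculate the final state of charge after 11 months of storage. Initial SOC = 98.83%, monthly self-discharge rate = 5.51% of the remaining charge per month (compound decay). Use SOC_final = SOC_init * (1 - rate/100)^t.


decay = (1 - 5.51/100)^11 = 0.5361
SOC_final = 98.83 * 0.5361 = 52.98%

52.98%


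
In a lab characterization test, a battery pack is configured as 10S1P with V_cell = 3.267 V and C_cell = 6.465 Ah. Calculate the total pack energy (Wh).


V_pack = 10 * 3.267 = 32.67 V
C_pack = 1 * 6.465 = 6.465 Ah
E = V_pack * C_pack = 32.67 * 6.465 = 211.2 Wh

211.2 Wh


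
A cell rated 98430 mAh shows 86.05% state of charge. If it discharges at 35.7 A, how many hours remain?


Convert: C_total = 98430 mAh = 98.43 Ah
Step 1: remaining = SOC/100 * C_total = 86.05/100 * 98.43 = 84.699 Ah
Step 2: t = remaining / I = 84.699 / 35.7 = 2.373 hr

2.373 hr


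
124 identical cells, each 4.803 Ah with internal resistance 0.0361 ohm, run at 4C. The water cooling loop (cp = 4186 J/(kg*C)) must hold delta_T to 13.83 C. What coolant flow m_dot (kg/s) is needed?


Step 1: I = 4 * 4.803 = 19.212 A
Step 2: Q_cell = I^2 * R = 19.212^2 * 0.0361 = 13.325 W
Step 3: Q_total = 124 * 13.325 = 1652.3 W
Step 4: m_dot = Q_total / (cp * dT) = 1652.3 / (4186 * 13.83) = 0.02854 kg/s

0.02854 kg/s


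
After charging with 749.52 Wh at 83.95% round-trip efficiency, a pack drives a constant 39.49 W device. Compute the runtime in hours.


Step 1: E_discharge = eta/100 * E_charge = 83.95/100 * 749.52 = 629.22 Wh
Step 2: t = E_discharge / P = 629.22 / 39.49 = 15.93 hr

15.93 hr


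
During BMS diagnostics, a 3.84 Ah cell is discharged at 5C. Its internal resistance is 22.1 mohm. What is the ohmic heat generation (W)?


Convert: R = 22.1 mohm = 0.0221 ohm
Step 1: I = C_rate * capacity = 5 * 3.84 = 19.2 A
Step 2: Q = I^2 * R = 19.2^2 * 0.0221 = 368.64 * 0.0221 = 8.147 W

8.147 W


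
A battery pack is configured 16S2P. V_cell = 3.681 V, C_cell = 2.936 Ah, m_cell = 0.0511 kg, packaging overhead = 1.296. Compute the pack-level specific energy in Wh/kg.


Step 1: V_pack = 16 * 3.681 = 58.896 V
Step 2: C_pack = 2 * 2.936 = 5.872 Ah
Step 3: E_pack = V_pack * C_pack = 58.896 * 5.872 = 345.84 Wh
Step 4: m_pack = 16 * 2 * 0.0511 * 1.296 = 2.1192 kg
Step 5: ED = E_pack / m_pack = 345.84 / 2.1192 = 163.2 Wh/kg

163.2 Wh/kg


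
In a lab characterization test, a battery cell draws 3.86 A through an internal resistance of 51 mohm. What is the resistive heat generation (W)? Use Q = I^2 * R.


Convert: R = 51 mohm = 0.051 ohm
Q = I^2 * R = 3.86^2 * 0.051 = 0.7599 W

0.7599 W


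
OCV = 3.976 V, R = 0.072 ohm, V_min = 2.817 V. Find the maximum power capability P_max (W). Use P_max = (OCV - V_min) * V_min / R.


dV = OCV - V_min = 1.159 V (so I_max = dV / R)
P_max = dV * V_min / R = 1.159 * 2.817 / 0.072 = 45.35 W

45.35 W


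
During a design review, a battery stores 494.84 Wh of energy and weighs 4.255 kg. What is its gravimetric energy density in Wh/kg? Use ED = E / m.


ED = E / m = 494.84 / 4.255 = 116.3 Wh/kg

116.3 Wh/kg


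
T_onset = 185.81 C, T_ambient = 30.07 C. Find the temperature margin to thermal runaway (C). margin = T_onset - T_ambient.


Safety margin = 185.81 C - 30.07 C = 155.74 C

155.74 C


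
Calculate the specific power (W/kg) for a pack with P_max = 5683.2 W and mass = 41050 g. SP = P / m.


Convert: m = 41050 g = 41.05 kg
SP = P / m = 5683.2 / 41.05 = 138.4 W/kg

138.4 W/kg


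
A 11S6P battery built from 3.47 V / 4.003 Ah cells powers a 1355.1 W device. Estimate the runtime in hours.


Step 1: E_pack = Ns * V_cell * Np * C_cell = 11 * 3.47 * 6 * 4.003 = 916.77 Wh
Step 2: t = E_pack / P = 916.77 / 1355.1 = 0.6765 hr

0.6765 hr
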